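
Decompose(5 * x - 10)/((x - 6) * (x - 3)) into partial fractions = -5/(3*(x - 3)) + 20/(3*(x - 6))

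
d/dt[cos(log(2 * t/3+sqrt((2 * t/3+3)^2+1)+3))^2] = -2*(2*t + sqrt(2)*sqrt(2*t^2 + 18*t + 45) + 9)*sin(2*log(2*t/3 + sqrt(2)*sqrt(2*t^2/9 + 2*t + 5) + 3))/(4*t^2 + 2*t*sqrt(4*t^2 + 36*t + 90) + 36*t + 9*sqrt(4*t^2 + 36*t + 90) + 90)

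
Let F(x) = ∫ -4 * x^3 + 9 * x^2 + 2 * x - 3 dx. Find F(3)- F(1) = 0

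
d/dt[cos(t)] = -sin(t)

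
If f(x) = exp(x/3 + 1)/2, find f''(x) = exp(x/3 + 1)/18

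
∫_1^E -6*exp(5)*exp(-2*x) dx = -3*exp(3) + 3*exp(5 - 2*E)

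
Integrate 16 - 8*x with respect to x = -4*x^2 + 16*x + C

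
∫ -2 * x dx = -x^2 + C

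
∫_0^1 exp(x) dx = -1 + E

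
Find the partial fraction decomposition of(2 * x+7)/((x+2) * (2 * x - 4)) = -3/(8*(x + 2)) + 11/(8*(x - 2))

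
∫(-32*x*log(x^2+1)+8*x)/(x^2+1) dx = 4*(1 - 2*log(x^2 + 1))*log(x^2 + 1) + C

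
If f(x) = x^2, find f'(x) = 2*x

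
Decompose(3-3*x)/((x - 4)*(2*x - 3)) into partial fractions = 3/(5*(2*x - 3)) - 9/(5*(x - 4))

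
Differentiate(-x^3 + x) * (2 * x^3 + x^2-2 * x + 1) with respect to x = -12*x^5 - 5*x^4 + 16*x^3 - 4*x + 1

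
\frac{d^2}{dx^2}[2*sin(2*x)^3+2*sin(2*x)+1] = -14*sin(2*x) + 18*sin(6*x)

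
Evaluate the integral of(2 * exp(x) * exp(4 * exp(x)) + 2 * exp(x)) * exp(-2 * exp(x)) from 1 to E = -exp(2*E) - exp(-2*exp(E)) + exp(-2*E) + exp(2*exp(E))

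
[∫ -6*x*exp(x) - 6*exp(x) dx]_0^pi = -6*pi*exp(pi)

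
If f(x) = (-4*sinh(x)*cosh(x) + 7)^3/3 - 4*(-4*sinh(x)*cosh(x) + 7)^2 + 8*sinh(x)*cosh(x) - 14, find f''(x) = -80*(cosh(2*x) - 1)^2*sinh(2*x) + 192*(cosh(2*x) - 1)^2 - 16*(cosh(2*x) + 1)^2*sinh(2*x) + 200*sinh(2*x) - 64*sinh(4*x) + 384*cosh(2*x) - 288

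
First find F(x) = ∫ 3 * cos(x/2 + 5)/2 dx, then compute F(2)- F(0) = 3*sin(6) - 3*sin(5)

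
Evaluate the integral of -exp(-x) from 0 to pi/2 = -1 + exp(-pi/2)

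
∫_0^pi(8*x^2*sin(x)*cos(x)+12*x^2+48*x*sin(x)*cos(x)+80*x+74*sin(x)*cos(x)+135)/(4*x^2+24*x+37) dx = -log(37) + log(1 + (6 + 2*pi)^2) + 3*pi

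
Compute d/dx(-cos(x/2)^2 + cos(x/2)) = -sin(x/2)/2 + sin(x)/2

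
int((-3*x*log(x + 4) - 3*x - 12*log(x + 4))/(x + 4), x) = -3*x*log(x + 4) + C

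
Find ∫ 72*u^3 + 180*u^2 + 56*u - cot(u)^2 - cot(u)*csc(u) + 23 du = 18*u^4 + 60*u^3 + 28*u^2 + 24*u + cot(u) + csc(u) + C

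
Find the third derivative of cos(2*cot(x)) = -8*sin(2*cot(x))*cot(x)^6 - 12*sin(2*cot(x))*cot(x)^4 - 8*sin(2*cot(x))*cot(x)^2 - 4*sin(2*cot(x)) + 24*cos(2*cot(x))*cot(x)^5 + 48*cos(2*cot(x))*cot(x)^3 + 24*cos(2*cot(x))*cot(x)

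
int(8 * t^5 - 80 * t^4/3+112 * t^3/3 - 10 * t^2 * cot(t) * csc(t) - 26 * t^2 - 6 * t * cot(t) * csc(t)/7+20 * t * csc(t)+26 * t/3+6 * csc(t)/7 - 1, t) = -6*t^3 + 12*t^2 + 2*t*(35*t + 3)*csc(t)/7 - 9*t + (2*t^3 - 4*t^2 + 3*t + 4)^2/3 + C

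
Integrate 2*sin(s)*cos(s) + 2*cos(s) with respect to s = (sin(s) + 1)^2 + C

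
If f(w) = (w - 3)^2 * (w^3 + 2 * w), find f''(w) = 20*w^3 - 72*w^2 + 66*w - 24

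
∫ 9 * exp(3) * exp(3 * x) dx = 3*exp(3*x + 3) + C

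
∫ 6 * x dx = 3*x^2 + C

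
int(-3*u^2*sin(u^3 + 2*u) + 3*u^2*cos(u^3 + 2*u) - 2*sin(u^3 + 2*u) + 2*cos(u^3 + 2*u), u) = sin(u*(u^2 + 2)) + cos(u*(u^2 + 2)) + C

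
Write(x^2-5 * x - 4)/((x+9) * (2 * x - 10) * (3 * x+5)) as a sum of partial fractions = -4/(55*(3*x + 5)) + 61/(308*(x + 9)) - 1/(140*(x - 5))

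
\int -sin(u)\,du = cos(u) + C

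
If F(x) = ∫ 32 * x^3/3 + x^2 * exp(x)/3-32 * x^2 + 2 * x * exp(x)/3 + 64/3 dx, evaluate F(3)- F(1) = -64/3 - E/3 + 3*exp(3)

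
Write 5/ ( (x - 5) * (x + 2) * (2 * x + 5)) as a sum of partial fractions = 4/(3*(2*x + 5)) - 5/(7*(x + 2)) + 1/(21*(x - 5))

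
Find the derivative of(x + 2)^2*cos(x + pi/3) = -x^2*sin(x + pi/3) - 2*sqrt(2)*x*sin(x + pi/12) - 2*x*sin(x + pi/3) - 4*sqrt(2)*sin(x + pi/12)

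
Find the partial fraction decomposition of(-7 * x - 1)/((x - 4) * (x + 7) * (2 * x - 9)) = -130/(23*(2*x - 9)) + 48/(253*(x + 7)) + 29/(11*(x - 4))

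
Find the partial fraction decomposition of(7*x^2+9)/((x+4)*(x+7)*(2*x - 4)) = 176/(27*(x + 7)) - 121/(36*(x + 4)) + 37/(108*(x - 2))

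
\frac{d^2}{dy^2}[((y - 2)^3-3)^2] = 30*y^4 - 240*y^3 + 720*y^2 - 996*y + 552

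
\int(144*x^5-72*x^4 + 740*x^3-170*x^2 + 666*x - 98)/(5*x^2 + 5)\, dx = 36*x^4/5 - 24*x^3/5 + 298*x^2/5 - 98*x/5 + 7*log(x^2 + 1) + C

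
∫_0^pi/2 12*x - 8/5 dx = -pi*(8 - 15*pi)/10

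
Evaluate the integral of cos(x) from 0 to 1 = sin(1)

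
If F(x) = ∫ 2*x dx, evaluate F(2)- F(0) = 4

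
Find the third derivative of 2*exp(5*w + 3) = 250*exp(5*w + 3)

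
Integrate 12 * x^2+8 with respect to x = 4*x^3 + 8*x + C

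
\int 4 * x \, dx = 2*x^2 + C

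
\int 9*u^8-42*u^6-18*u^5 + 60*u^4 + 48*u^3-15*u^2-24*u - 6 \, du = u^9 - 6*u^7 - 3*u^6 + 12*u^5 + 12*u^4 - 5*u^3 - 12*u^2 - 6*u + C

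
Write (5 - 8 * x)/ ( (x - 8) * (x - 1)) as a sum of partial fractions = 3/(7*(x - 1)) - 59/(7*(x - 8))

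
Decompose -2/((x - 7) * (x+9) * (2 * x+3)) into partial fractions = 8/(255*(2*x + 3)) - 1/(120*(x + 9)) - 1/(136*(x - 7))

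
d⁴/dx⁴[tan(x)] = 24*tan(x)^5 + 40*tan(x)^3 + 16*tan(x)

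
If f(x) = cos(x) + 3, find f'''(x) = sin(x)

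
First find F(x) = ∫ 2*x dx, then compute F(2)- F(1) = 3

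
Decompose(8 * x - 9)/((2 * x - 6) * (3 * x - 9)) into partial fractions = 4/(3*(x - 3)) + 5/(2*(x - 3)^2)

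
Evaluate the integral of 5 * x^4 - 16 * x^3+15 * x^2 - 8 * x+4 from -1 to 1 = 20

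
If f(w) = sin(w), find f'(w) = cos(w)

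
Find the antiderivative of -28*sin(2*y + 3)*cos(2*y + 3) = 7*cos(2*y + 3)^2 + C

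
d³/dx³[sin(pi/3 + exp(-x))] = (-exp(2*x)*cos(pi/3 + exp(-x)) + 3*exp(x)*sin(pi/3 + exp(-x)) + cos(pi/3 + exp(-x)))*exp(-3*x)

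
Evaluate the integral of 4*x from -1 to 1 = 0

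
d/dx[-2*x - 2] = -2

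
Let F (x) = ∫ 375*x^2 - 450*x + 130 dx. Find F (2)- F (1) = 330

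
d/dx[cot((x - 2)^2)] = 2*(2 - x)/sin(x^2 - 4*x + 4)^2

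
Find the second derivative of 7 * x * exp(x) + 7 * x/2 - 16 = 7*x*exp(x) + 14*exp(x)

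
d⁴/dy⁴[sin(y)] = sin(y)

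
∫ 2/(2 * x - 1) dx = log(6 - 12*x) + C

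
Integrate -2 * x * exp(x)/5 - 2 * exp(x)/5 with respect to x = -2*x*exp(x)/5 + C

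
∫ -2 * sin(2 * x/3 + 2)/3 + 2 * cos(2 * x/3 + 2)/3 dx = sin(2*x/3 + 2) + cos(2*x/3 + 2) + C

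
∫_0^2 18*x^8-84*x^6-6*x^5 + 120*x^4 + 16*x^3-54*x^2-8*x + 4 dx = 104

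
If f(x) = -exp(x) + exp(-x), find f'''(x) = (-exp(2*x) - 1)*exp(-x)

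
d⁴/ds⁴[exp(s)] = exp(s)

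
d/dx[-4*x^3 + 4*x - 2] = 4 - 12*x^2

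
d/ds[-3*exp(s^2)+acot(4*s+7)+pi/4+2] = (-48*s^3*exp(s^2) - 168*s^2*exp(s^2) - 150*s*exp(s^2) - 2)/(8*s^2 + 28*s + 25)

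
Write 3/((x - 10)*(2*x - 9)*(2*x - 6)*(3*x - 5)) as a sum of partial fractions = -81/(3400*(3*x - 5)) - 4/(187*(2*x - 9)) + 1/(56*(x - 3)) + 3/(3850*(x - 10))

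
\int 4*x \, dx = 2*x^2 + C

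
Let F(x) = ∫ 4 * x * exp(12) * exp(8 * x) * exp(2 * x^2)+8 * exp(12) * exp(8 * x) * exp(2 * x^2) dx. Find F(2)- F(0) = -exp(12) + exp(36)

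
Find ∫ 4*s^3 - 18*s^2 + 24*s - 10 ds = s^4 - 6*s^3 + 12*s^2 - 10*s + C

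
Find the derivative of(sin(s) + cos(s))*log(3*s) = sqrt(2)*(s*log(s)*cos(s + pi/4) + s*log(3)*cos(s + pi/4) + sin(s + pi/4))/s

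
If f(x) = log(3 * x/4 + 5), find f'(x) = 3/(3*x + 20)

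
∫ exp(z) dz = exp(z) + C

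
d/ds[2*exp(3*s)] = 6*exp(3*s)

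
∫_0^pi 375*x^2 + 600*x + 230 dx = -64 - 10*pi + (4 + 5*pi)^3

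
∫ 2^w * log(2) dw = 2^w + C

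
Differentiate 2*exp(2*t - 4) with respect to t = 4*exp(2*t - 4)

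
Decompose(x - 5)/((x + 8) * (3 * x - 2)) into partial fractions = -1/(2*(3*x - 2)) + 1/(2*(x + 8))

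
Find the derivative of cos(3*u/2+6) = -3*sin(3*u/2 + 6)/2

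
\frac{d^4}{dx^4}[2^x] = 2^x*log(2)^4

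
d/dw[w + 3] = 1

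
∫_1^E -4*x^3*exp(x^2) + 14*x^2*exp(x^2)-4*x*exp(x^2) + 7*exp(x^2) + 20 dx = -20 + 15*E + (-2*exp(2) + 7*E)*exp(exp(2))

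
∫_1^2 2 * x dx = 3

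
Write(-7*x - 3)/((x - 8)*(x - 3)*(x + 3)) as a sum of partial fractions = 3/(11*(x + 3)) + 4/(5*(x - 3)) - 59/(55*(x - 8))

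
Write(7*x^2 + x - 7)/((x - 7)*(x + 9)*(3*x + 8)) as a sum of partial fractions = -19/(29*(3*x + 8)) + 29/(16*(x + 9)) + 343/(464*(x - 7))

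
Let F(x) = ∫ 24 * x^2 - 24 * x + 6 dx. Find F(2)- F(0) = 28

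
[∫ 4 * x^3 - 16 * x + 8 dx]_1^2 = -1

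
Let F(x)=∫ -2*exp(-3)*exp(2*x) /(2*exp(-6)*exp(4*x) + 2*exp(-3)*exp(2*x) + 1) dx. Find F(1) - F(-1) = -acot(exp(-5)/(exp(-5) + 1)) + acot(exp(-1)/(exp(-1) + 1))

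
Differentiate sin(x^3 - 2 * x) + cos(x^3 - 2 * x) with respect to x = -3*x^2*sin(x^3 - 2*x) + 3*x^2*cos(x^3 - 2*x) + 2*sin(x^3 - 2*x) - 2*cos(x^3 - 2*x)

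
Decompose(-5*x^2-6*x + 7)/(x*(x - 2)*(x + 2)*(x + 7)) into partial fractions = 28/(45*(x + 7)) - 1/(40*(x + 2)) - 25/(72*(x - 2)) - 1/(4*x)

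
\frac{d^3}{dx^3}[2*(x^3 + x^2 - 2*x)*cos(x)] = 2*x^3*sin(x) + 2*x^2*sin(x) - 18*x^2*cos(x) - 40*x*sin(x) - 12*x*cos(x) - 12*sin(x) + 24*cos(x)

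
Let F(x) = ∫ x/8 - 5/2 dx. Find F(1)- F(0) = -39/16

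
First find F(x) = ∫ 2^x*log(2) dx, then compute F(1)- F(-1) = 3/2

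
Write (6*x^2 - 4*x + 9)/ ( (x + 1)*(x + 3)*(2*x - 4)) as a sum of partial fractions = 15/(4*(x + 3)) - 19/(12*(x + 1)) + 5/(6*(x - 2))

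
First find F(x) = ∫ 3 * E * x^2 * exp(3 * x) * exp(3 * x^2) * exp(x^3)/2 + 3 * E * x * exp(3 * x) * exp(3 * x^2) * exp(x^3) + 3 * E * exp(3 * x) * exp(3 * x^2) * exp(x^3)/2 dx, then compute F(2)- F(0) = -E/2 + exp(27)/2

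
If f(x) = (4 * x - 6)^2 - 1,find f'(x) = 32*x - 48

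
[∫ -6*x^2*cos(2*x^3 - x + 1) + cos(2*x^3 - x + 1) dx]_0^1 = -sin(2) + sin(1)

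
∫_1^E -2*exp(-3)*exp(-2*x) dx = -exp(-5) + exp(-2*E - 3)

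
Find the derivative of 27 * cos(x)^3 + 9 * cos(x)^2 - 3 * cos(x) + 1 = 3*(27*sin(x)^2 - 6*cos(x) - 26)*sin(x)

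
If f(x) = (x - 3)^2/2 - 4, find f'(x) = x - 3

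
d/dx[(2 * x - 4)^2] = 8*x - 16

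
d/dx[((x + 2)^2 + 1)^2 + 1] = 4*x^3 + 24*x^2 + 52*x + 40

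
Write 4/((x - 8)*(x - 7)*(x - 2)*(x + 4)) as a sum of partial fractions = -1/(198*(x + 4)) + 1/(45*(x - 2)) - 4/(55*(x - 7)) + 1/(18*(x - 8))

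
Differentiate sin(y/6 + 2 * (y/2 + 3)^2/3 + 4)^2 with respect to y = (2*y + 13)*sin(y^2/3 + 13*y/3 + 20)/6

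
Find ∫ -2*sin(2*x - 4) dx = cos(2*x - 4) + C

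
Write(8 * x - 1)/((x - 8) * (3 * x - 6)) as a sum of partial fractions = -5/(6*(x - 2)) + 7/(2*(x - 8))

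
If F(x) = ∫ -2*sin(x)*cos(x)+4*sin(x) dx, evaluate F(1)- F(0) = -1 + (-2 + cos(1))^2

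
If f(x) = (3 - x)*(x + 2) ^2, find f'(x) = -3*x^2 - 2*x + 8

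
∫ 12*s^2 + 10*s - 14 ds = 4*s^3 + 5*s^2 - 14*s + C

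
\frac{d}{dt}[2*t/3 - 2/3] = 2/3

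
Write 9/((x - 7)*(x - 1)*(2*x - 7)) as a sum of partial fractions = -36/(35*(2*x - 7)) + 3/(10*(x - 1)) + 3/(14*(x - 7))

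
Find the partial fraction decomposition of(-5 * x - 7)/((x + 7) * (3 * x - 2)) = -31/(23*(3*x - 2)) - 28/(23*(x + 7))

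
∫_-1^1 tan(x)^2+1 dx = 2*tan(1)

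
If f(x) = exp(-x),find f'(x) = -exp(-x)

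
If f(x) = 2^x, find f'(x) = 2^x*log(2)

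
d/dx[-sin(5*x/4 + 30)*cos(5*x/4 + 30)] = -5*cos(5*x/2 + 60)/4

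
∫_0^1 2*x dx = 1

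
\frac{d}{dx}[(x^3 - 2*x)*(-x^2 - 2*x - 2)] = -5*x^4 - 8*x^3 + 8*x + 4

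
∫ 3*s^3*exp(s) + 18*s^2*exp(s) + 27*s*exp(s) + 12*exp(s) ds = 3*(s + 1)^3*exp(s) + C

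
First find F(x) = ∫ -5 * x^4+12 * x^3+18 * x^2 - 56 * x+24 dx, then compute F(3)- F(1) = -22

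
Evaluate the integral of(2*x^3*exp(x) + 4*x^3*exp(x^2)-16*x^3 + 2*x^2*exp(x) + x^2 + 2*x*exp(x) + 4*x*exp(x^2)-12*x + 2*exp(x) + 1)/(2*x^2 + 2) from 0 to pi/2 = -pi^2 - 1 + pi/4 + log(1 + pi^2/4) + pi*exp(pi/2)/2 + exp(pi^2/4)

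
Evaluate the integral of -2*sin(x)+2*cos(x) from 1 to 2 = 2*sqrt(2)*(-sin(pi/4 + 1) + sin(pi/4 + 2))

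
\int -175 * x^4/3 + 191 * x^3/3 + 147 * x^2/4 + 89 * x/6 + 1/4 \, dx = -35*x^5/3 + 191*x^4/12 + 49*x^3/4 + 89*x^2/12 + x/4 + C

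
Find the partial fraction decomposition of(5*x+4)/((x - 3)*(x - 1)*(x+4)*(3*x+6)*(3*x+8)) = 63/(374*(3*x + 8)) - 2/(105*(x + 4)) - 1/(30*(x + 2)) - 1/(110*(x - 1)) + 19/(3570*(x - 3))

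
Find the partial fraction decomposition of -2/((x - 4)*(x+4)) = 1/(4*(x + 4)) - 1/(4*(x - 4))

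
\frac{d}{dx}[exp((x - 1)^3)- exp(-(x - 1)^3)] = (3*x^2*exp(2*x^3 - 6*x^2 + 6*x - 2) + 3*x^2 - 6*x*exp(2*x^3 - 6*x^2 + 6*x - 2) - 6*x + 3*exp(2*x^3 - 6*x^2 + 6*x - 2) + 3)*exp(-x^3 + 3*x^2 - 3*x + 1)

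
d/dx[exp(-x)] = -exp(-x)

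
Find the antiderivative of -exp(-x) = exp(-x) + C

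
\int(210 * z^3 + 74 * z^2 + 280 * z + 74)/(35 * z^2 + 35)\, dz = 3*z^2 + 74*z/35 + log(z^2 + 1) + C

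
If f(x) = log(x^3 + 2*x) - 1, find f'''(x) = (6*x^6 - 12*x^4 + 24*x^2 + 16)/(x^9 + 6*x^7 + 12*x^5 + 8*x^3)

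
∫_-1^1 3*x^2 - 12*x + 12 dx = 26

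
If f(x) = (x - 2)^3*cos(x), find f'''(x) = x^3*sin(x) - 6*x^2*sin(x) - 9*x^2*cos(x) - 6*x*sin(x) + 36*x*cos(x) + 28*sin(x) - 30*cos(x)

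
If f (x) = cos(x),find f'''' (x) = cos(x)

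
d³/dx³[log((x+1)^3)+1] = 6/(x^3 + 3*x^2 + 3*x + 1)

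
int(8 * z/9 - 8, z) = 4*z^2/9 - 8*z + C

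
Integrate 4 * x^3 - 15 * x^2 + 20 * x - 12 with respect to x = x^4 - 5*x^3 + 10*x^2 - 12*x + C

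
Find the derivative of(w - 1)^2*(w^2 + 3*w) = 4*w^3 + 3*w^2 - 10*w + 3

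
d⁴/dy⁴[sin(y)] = sin(y)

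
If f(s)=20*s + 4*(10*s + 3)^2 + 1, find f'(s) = 800*s + 260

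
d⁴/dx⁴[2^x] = 2^x*log(2)^4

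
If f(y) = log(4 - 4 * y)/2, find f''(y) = -1/(2*y^2 - 4*y + 2)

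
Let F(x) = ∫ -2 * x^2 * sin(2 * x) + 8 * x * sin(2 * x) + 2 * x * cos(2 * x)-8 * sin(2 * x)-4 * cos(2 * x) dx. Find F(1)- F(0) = -4 + cos(2)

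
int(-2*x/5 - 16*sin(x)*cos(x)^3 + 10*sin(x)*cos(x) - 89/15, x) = -x^2/5 - 89*x/15 + 4*sin(x)^4 - 3*sin(x)^2 + C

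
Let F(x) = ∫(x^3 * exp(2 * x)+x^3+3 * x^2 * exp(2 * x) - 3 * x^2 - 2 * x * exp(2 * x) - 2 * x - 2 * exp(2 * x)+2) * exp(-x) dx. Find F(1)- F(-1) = 0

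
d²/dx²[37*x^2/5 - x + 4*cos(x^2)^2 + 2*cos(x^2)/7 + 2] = -8*x^2*cos(x^2)/7 - 32*x^2*cos(2*x^2) - 4*sin(x^2)/7 - 8*sin(2*x^2) + 74/5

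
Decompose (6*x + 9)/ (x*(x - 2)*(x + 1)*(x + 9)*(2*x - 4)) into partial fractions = -5/(1936*(x + 9)) - 1/(48*(x + 1)) - 295/(2904*(x - 2)) + 7/(44*(x - 2)^2) + 1/(8*x)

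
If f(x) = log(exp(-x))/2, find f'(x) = -1/2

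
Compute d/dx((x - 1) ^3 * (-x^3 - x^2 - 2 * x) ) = -6*x^5 + 10*x^4 - 8*x^3 + 12*x^2 - 10*x + 2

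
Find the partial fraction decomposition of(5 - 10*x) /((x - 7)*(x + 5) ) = -55/(12*(x + 5)) - 65/(12*(x - 7))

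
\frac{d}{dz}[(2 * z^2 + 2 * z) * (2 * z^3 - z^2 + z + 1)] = 20*z^4 + 8*z^3 + 8*z + 2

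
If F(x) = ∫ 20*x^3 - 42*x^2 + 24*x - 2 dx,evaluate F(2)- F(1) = 11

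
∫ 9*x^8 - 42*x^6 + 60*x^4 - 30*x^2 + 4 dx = x^9 - 6*x^7 + 12*x^5 - 10*x^3 + 4*x + C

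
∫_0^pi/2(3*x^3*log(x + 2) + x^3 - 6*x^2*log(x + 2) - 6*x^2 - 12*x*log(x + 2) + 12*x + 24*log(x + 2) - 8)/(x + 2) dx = (-2 + pi/2)^3*log(pi/2 + 2) + 8*log(2)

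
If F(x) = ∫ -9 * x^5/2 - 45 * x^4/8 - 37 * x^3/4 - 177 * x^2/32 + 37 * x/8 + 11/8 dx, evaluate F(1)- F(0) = -75/32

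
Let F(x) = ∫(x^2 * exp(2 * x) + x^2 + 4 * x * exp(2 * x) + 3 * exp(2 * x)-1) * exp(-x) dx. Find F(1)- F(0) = -4*exp(-1) + 4*E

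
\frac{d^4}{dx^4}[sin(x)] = sin(x)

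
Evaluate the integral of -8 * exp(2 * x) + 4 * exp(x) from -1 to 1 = -4*exp(2) - 4*exp(-1) + 4*exp(-2) + 4*E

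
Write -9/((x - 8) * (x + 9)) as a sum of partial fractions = 9/(17*(x + 9)) - 9/(17*(x - 8))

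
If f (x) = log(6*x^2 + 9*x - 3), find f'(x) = (4*x + 3)/(2*x^2 + 3*x - 1)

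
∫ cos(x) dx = sin(x) + C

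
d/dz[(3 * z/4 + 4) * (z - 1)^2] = 9*z^2/4 + 5*z - 29/4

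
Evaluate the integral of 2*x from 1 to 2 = 3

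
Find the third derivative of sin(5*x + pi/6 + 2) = -125*cos(5*x + pi/6 + 2)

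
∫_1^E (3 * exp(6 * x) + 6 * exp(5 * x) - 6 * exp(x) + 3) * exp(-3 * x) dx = -(-exp(-1) + 1 + E)^3 + (-exp(-E) + 1 + exp(E))^3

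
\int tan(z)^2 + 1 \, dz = tan(z) + C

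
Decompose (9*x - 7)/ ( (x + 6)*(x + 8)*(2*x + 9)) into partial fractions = -190/(21*(2*x + 9)) - 79/(14*(x + 8)) + 61/(6*(x + 6))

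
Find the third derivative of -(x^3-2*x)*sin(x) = x^3*cos(x) + 9*x^2*sin(x) - 20*x*cos(x) - 12*sin(x)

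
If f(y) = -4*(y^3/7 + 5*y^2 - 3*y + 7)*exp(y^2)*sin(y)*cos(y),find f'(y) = 2*(-2*y^4*sin(2*y)/7 - 10*y^3*sin(2*y) - 2*y^3*cos(2*y)/7 + 39*y^2*sin(2*y)/7 - 10*y^2*cos(2*y) - 24*y*sin(2*y) + 6*y*cos(2*y) + 3*sin(2*y) - 14*cos(2*y))*exp(y^2)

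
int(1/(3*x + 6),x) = log(x + 2)/3 + C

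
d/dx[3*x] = 3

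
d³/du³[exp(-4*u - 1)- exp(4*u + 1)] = (-64*exp(8*u + 2) - 64)*exp(-4*u - 1)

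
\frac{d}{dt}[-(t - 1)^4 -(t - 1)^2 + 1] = -4*t^3 + 12*t^2 - 14*t + 6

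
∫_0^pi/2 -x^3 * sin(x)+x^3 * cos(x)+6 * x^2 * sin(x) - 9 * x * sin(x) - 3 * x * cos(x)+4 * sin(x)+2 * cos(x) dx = (-1 + pi/2)^3 + 1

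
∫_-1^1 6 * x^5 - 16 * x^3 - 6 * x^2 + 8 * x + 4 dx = 4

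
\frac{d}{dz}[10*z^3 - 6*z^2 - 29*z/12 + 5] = 30*z^2 - 12*z - 29/12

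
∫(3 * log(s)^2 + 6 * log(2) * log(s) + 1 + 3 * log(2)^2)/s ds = log(2*s)^3 + log(2*s) + C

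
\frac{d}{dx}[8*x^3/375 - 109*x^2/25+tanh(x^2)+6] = -2*x*(-4*x/125 + tanh(x^2)^2 + 84/25)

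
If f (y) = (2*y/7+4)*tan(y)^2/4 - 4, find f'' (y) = 3*y*tan(y)^4/7 + 4*y*tan(y)^2/7 + y/7 + 6*tan(y)^4 + 2*tan(y)^3/7 + 8*tan(y)^2 + 2*tan(y)/7 + 2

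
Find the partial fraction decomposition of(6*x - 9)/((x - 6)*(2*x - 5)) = -12/(7*(2*x - 5)) + 27/(7*(x - 6))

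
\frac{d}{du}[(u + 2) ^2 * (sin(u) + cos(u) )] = -u^2*sin(u) + u^2*cos(u) - 2*u*sin(u) + 6*u*cos(u) + 8*cos(u)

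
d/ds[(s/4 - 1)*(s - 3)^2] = 3*s^2/4 - 5*s + 33/4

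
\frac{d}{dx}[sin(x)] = cos(x)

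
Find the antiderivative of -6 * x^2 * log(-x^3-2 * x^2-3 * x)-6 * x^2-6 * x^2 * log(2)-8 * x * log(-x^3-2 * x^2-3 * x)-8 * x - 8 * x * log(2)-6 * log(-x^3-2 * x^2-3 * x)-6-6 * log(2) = -2*x*(x^2 + 2*x + 3)*log(-2*x*(x^2 + 2*x + 3)) + C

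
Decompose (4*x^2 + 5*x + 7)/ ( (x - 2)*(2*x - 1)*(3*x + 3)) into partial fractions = -14/(9*(2*x - 1)) + 2/(9*(x + 1)) + 11/(9*(x - 2))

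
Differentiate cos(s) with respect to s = -sin(s)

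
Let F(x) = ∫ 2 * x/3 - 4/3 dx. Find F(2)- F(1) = -1/3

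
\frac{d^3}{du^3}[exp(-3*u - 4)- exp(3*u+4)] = (-27*exp(6*u + 8) - 27)*exp(-3*u - 4)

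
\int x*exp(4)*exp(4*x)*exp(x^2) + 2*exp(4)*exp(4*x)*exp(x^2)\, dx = exp((x + 2)^2)/2 + C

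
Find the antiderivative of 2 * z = z^2 + C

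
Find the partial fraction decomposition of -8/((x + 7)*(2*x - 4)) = 4/(9*(x + 7)) - 4/(9*(x - 2))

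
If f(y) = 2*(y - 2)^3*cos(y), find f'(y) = 2*(y - 2)^2*(-y*sin(y) + 2*sin(y) + 3*cos(y))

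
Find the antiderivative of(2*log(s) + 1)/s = (log(s) - 1)*(log(s) + 2) + C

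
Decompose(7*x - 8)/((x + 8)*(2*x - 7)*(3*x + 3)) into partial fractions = 22/(207*(2*x - 7)) - 64/(483*(x + 8)) + 5/(63*(x + 1))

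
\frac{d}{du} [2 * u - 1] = 2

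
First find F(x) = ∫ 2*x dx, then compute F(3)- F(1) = 8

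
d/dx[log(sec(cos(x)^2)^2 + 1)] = -4*sin(x)*cos(x)*tan(cos(x)^2)*sec(cos(x)^2)^2/(sec(cos(x)^2)^2 + 1)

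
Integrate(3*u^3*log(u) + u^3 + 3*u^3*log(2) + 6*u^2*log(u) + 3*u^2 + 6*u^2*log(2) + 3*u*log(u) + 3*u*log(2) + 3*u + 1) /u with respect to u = (u + 1)^3*log(2*u) + C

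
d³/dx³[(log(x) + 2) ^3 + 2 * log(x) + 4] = (6*log(x)^2 + 6*log(x) - 2)/x^3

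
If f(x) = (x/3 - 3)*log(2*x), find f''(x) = (x + 9)/(3*x^2)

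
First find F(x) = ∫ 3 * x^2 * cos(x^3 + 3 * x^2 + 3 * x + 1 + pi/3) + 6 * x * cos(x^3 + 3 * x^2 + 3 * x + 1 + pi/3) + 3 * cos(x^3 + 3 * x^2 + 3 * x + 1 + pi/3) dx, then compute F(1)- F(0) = -sin(1 + pi/3) + sin(pi/3 + 8)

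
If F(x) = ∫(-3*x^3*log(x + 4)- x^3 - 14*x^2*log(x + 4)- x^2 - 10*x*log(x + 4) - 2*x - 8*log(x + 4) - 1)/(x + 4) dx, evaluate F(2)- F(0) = -17*log(6) + log(4)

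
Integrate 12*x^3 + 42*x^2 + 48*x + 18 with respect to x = 3*x^4 + 14*x^3 + 24*x^2 + 18*x + C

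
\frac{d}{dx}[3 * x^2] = 6*x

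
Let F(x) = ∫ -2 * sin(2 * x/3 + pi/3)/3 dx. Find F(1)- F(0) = -1/2 + cos((2 + pi)/3)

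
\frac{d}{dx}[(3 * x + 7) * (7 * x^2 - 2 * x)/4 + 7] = 63*x^2/4 + 43*x/2 - 7/2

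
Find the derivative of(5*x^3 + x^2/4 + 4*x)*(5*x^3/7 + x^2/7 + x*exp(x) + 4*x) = 150*x^5/7 + 5*x^4*exp(x) + 125*x^4/28 + 81*x^3*exp(x)/4 + 641*x^3/7 + 19*x^2*exp(x)/4 + 33*x^2/7 + 8*x*exp(x) + 32*x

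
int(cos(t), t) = sin(t) + C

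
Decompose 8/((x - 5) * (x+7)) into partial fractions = -2/(3*(x + 7)) + 2/(3*(x - 5))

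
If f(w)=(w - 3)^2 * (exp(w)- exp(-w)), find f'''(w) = (w^2*exp(2*w) + w^2 - 12*w - 3*exp(2*w) + 33)*exp(-w)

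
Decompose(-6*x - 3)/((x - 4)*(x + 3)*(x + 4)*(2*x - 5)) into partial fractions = 48/(143*(2*x - 5)) - 21/(104*(x + 4)) + 15/(77*(x + 3)) - 9/(56*(x - 4))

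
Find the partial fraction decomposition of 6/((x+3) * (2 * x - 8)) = -3/(7*(x + 3)) + 3/(7*(x - 4))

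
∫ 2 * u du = u^2 + C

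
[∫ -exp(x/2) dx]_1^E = -2*exp(E/2) + 2*exp(1/2)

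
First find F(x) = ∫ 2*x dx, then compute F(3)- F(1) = 8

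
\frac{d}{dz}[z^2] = 2*z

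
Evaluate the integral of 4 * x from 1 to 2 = 6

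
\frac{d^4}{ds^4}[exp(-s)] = exp(-s)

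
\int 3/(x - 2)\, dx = log(3*(x - 2)^3) + C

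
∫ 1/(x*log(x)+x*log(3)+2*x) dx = log(log(3*x) + 2) + C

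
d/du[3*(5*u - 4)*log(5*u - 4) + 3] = 15*log(5*u - 4) + 15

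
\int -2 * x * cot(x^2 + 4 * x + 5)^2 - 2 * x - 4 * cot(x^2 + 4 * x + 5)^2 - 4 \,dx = cot((x + 2)^2 + 1) + C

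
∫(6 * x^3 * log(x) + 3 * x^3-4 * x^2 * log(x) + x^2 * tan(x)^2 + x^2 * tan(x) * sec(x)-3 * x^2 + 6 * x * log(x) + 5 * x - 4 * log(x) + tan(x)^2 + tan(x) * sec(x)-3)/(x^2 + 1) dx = x*(3*x - 4)*log(x) + log(x^2 + 1) + tan(x) + sec(x) + C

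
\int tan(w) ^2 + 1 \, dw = tan(w) + C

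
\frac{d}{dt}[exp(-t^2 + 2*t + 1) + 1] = -2*t*exp(-t^2 + 2*t + 1) + 2*exp(-t^2 + 2*t + 1)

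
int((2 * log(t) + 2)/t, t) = (log(t) + 1)^2 + C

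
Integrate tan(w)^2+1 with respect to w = tan(w) + C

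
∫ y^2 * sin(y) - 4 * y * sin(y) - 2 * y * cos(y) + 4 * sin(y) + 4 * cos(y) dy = -(y - 2)^2*cos(y) + C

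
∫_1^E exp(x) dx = -E + exp(E)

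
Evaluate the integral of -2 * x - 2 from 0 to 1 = -3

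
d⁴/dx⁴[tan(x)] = 24*tan(x)^5 + 40*tan(x)^3 + 16*tan(x)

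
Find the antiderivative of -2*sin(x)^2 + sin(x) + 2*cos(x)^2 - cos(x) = sin(2*x) - sqrt(2)*sin(x + pi/4) + C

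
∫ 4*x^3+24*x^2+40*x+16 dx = x^4 + 8*x^3 + 20*x^2 + 16*x + C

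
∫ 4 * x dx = 2*x^2 + C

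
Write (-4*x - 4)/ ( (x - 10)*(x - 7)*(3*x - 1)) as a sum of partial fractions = -12/(145*(3*x - 1)) + 8/(15*(x - 7)) - 44/(87*(x - 10))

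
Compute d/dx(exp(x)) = exp(x)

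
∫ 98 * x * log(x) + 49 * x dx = 49*x^2*log(x) + C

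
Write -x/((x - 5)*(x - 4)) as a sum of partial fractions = 4/(x - 4) - 5/(x - 5)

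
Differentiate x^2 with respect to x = 2*x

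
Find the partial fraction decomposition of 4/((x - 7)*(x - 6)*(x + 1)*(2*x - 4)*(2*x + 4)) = 1/(288*(x + 2)) - 1/(168*(x + 1)) + 1/(240*(x - 2)) - 1/(224*(x - 6)) + 1/(360*(x - 7))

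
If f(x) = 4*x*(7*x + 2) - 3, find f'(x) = 56*x + 8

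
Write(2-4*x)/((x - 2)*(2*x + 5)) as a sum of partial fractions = -8/(3*(2*x + 5)) - 2/(3*(x - 2))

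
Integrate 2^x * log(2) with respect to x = 2^x + C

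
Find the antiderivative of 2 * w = w^2 + C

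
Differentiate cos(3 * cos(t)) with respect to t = 3*sin(t)*sin(3*cos(t))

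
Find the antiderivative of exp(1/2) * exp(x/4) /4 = exp(x/4 + 1/2) + C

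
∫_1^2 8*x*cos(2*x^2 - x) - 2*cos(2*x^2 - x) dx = -2*sin(1) + 2*sin(6)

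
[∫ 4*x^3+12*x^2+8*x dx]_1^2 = 55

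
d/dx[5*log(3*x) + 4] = 5/x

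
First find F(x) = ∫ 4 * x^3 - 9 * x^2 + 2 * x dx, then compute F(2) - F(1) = -3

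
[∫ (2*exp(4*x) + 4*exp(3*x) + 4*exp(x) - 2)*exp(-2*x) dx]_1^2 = -(-exp(-1) + 2 + E)^2 + (-exp(-2) + 2 + exp(2))^2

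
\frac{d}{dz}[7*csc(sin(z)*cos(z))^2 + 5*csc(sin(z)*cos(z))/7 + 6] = -2*(5/7 + 14/sin(sin(z)*cos(z)))*sin(z + pi/4)*cos(sin(z)*cos(z))*cos(z + pi/4)/sin(sin(z)*cos(z))^2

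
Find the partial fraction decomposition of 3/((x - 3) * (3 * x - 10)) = 9/(3*x - 10) - 3/(x - 3)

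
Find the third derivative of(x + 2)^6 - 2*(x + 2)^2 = 120*x^3 + 720*x^2 + 1440*x + 960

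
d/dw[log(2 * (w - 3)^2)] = 2/(w - 3)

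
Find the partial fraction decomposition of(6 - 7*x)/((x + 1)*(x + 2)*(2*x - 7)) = -74/(99*(2*x - 7)) + 20/(11*(x + 2)) - 13/(9*(x + 1))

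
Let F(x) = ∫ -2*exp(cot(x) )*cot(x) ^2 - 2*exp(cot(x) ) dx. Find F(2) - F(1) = -2*exp(cot(1)) + 2*exp(cot(2))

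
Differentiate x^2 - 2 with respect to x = 2*x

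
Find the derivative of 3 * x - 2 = 3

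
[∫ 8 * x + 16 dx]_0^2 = 48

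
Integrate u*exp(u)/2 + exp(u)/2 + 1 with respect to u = u*(exp(u) + 2)/2 + C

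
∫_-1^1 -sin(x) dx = 0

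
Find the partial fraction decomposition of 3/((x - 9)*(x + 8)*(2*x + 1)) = -4/(95*(2*x + 1)) + 1/(85*(x + 8)) + 3/(323*(x - 9))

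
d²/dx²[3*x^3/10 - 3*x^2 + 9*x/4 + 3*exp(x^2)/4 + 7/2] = 3*x^2*exp(x^2) + 9*x/5 + 3*exp(x^2)/2 - 6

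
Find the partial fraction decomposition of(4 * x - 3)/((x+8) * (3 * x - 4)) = 1/(4*(3*x - 4)) + 5/(4*(x + 8))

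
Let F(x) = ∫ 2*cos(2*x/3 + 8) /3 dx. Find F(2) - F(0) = -sin(8) + sin(28/3)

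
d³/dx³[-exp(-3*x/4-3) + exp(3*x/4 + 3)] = (27*exp(3*x/2 + 6) + 27)*exp(-3*x/4 - 3)/64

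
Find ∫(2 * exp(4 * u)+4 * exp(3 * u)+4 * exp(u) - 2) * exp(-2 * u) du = ((exp(u) + 2)*exp(u) - 1)^2*exp(-2*u) + C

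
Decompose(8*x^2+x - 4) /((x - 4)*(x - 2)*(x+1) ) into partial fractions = 1/(5*(x + 1)) - 5/(x - 2) + 64/(5*(x - 4))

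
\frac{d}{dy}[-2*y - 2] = -2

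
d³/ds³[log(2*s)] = 2/s^3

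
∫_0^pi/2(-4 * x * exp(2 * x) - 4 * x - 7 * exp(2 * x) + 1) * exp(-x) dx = (-2*pi - 3)*(-exp(-pi/2) + exp(pi/2))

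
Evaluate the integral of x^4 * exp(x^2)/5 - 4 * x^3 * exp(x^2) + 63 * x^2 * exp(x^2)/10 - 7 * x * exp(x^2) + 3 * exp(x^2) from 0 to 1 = 3/2 - 2*E/5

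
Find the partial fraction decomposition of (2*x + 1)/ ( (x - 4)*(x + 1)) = 1/(5*(x + 1)) + 9/(5*(x - 4))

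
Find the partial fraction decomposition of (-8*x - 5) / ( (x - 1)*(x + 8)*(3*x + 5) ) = -75/(152*(3*x + 5)) + 59/(171*(x + 8)) - 13/(72*(x - 1))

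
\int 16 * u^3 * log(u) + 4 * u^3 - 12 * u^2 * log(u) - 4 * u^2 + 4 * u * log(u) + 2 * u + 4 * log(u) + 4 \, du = 2*u*(2*u^3 - 2*u^2 + u + 2)*log(u) + C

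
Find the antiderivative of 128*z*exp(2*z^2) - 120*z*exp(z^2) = (32*exp(z^2) - 60)*exp(z^2) + C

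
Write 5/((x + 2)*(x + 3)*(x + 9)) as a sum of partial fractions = 5/(42*(x + 9)) - 5/(6*(x + 3)) + 5/(7*(x + 2))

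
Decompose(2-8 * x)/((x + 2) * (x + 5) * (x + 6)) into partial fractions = 25/(2*(x + 6)) - 14/(x + 5) + 3/(2*(x + 2))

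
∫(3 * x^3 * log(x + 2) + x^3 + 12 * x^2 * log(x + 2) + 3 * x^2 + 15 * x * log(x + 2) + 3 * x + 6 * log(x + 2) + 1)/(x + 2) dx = (x + 1)^3*log(x + 2) + C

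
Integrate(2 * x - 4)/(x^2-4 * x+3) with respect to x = log((x - 2)^2 - 1) + C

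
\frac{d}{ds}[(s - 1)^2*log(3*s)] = (2*s^2*log(s) + s^2 + 2*s^2*log(3) - 2*s*log(s) - 2*s*log(3) - 2*s + 1)/s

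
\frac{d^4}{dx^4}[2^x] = 2^x*log(2)^4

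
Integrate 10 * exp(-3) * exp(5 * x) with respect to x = 2*exp(5*x - 3) + C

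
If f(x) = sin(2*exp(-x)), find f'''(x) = (-2*exp(2*x)*cos(2*exp(-x)) + 12*exp(x)*sin(2*exp(-x)) + 8*cos(2*exp(-x)))*exp(-3*x)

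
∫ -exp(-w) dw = exp(-w) + C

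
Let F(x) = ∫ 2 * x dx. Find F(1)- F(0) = 1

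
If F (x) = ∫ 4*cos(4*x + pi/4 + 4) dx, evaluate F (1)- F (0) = sin(pi/4 + 8) - sin(pi/4 + 4)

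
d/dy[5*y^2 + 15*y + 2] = 10*y + 15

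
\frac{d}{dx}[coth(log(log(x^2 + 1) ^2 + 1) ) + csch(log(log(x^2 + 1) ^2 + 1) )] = -4*x*(cosh(log(log(x^2 + 1)^2 + 1)) + 1)*log(x^2 + 1)/((x^2*log(x^2 + 1)^2 + x^2 + log(x^2 + 1)^2 + 1)*sinh(log(log(x^2 + 1)^2 + 1))^2)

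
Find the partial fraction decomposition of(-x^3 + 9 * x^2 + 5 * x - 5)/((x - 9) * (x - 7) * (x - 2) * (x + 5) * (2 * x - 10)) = 2/(147*(x + 5)) - 11/(490*(x - 2)) + 1/(4*(x - 5)) - 4/(15*(x - 7)) + 5/(196*(x - 9))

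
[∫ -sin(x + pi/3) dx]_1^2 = cos(pi/3 + 2) - cos(1 + pi/3)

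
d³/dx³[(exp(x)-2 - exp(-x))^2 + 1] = (8*exp(4*x) - 4*exp(3*x) - 4*exp(x) - 8)*exp(-2*x)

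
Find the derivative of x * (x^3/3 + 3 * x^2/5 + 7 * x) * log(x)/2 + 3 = 2*x^3*log(x)/3 + x^3/6 + 9*x^2*log(x)/10 + 3*x^2/10 + 7*x*log(x) + 7*x/2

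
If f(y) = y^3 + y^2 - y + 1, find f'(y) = 3*y^2 + 2*y - 1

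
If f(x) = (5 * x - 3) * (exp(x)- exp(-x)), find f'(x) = (5*x*exp(2*x) + 5*x + 2*exp(2*x) - 8)*exp(-x)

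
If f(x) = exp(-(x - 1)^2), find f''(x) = (4*x^2 - 8*x + 2)*exp(-x^2 + 2*x - 1)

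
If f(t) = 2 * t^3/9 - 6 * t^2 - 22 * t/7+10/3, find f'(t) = 2*t^2/3 - 12*t - 22/7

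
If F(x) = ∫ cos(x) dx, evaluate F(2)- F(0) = sin(2)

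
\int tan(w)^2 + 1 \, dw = tan(w) + C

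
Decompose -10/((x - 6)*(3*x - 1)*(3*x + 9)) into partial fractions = 3/(17*(3*x - 1)) - 1/(27*(x + 3)) - 10/(459*(x - 6))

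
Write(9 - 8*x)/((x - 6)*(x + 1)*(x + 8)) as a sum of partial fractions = 73/(98*(x + 8)) - 17/(49*(x + 1)) - 39/(98*(x - 6))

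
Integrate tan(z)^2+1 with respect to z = tan(z) + C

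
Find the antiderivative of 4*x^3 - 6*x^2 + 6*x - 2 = x^4 - 2*x^3 + 3*x^2 - 2*x + C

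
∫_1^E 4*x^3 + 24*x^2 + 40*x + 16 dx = -49 + (-2 + (2 + E)^2)^2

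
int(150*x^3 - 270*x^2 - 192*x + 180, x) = 75*x^4/2 - 90*x^3 - 96*x^2 + 180*x + C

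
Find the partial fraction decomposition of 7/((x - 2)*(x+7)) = -7/(9*(x + 7)) + 7/(9*(x - 2))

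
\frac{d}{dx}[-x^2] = -2*x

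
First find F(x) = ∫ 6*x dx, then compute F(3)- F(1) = 24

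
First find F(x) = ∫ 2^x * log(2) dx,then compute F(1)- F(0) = 1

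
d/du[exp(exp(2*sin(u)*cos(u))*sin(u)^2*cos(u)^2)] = (4*sin(4*u) + cos(2*u) - cos(6*u))*exp((1 - cos(2*u))*exp(sin(2*u))/2)*exp(-(1 - cos(2*u))^2*exp(sin(2*u))/4)*exp(sin(2*u))/8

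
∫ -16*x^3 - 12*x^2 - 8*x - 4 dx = -4*x^4 - 4*x^3 - 4*x^2 - 4*x + C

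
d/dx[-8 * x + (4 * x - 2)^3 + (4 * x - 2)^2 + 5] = 192*x^2 - 160*x + 24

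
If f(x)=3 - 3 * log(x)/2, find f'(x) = -3/(2*x)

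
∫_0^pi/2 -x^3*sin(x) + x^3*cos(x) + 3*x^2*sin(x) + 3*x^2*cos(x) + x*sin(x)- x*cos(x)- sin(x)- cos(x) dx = -pi/2 + pi^3/8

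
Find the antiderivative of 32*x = 16*x^2 + C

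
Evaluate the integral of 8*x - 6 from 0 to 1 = -2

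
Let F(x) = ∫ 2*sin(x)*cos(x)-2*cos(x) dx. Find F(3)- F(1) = -(1 - sin(1))^2 + (1 - sin(3))^2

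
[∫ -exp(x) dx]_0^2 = 1 - exp(2)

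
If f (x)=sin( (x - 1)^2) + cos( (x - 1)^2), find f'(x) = -2*x*sin(x^2 - 2*x + 1) + 2*x*cos(x^2 - 2*x + 1) + 2*sin(x^2 - 2*x + 1) - 2*cos(x^2 - 2*x + 1)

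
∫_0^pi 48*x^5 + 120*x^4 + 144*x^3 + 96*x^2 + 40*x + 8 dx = -1 + 2*pi + 2*pi^2 + (1 + 2*pi + 2*pi^2)^3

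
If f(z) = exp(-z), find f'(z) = -exp(-z)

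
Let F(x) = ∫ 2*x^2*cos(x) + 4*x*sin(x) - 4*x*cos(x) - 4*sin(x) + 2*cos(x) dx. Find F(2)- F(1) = 2*sin(2)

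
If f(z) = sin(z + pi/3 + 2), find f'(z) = cos(z + pi/3 + 2)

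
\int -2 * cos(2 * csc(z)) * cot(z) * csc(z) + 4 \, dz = 4*z + sin(2*csc(z)) + C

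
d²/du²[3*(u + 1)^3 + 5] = 18*u + 18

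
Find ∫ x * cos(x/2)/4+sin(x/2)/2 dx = x*sin(x/2)/2 + C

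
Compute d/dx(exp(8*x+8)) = 8*exp(8*x + 8)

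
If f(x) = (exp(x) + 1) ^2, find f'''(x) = 8*exp(2*x) + 2*exp(x)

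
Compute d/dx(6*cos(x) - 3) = -6*sin(x)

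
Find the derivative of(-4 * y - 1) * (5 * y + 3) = -40*y - 17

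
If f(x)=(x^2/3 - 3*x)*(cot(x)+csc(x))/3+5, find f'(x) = -x^2*cot(x)^2/9 - x^2*cot(x)*csc(x)/9 - x^2/9 + x*cot(x)^2 + x*cot(x)*csc(x) + 2*x*cot(x)/9 + 2*x*csc(x)/9 + x - cot(x) - csc(x)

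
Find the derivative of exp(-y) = -exp(-y)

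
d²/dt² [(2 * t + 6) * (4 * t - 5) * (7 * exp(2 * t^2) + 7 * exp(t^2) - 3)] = 896*t^4*exp(2*t^2) + 224*t^4*exp(t^2) + 1568*t^3*exp(2*t^2) + 392*t^3*exp(t^2) - 2240*t^2*exp(2*t^2) - 280*t^2*exp(t^2) + 1176*t*exp(2*t^2) + 588*t*exp(t^2) - 728*exp(2*t^2) - 308*exp(t^2) - 48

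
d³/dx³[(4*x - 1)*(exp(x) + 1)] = 4*x*exp(x) + 11*exp(x)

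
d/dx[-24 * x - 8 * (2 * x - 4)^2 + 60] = 104 - 64*x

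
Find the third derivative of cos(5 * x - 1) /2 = 125*sin(5*x - 1)/2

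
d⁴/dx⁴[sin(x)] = sin(x)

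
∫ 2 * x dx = x^2 + C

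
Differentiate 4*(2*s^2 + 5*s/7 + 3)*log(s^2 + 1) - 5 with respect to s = (112*s^3*log(s^2 + 1) + 112*s^3 + 20*s^2*log(s^2 + 1) + 40*s^2 + 112*s*log(s^2 + 1) + 168*s + 20*log(s^2 + 1))/(7*s^2 + 7)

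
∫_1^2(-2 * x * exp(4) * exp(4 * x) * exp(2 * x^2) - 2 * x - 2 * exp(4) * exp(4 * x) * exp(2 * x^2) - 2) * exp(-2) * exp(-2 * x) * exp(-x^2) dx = -exp(10) - exp(-5) + exp(-10) + exp(5)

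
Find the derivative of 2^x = 2^x*log(2)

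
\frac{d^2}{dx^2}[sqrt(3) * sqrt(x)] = -sqrt(3)/(4*x^(3/2))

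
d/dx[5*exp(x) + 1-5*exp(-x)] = (5*exp(2*x) + 5)*exp(-x)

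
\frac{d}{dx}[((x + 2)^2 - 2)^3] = 6*x^5 + 60*x^4 + 216*x^3 + 336*x^2 + 216*x + 48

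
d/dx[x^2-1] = 2*x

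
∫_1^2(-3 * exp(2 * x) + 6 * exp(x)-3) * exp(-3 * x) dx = (-1 + exp(-2))^3 - (-1 + exp(-1))^3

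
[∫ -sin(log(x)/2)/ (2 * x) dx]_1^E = -1 + cos(1/2)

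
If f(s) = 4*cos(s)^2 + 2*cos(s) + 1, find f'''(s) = 2*(16*cos(s) + 1)*sin(s)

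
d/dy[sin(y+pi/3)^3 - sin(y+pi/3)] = 3*sin(y + pi/3)^2*cos(y + pi/3) - cos(y + pi/3)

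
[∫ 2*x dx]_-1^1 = 0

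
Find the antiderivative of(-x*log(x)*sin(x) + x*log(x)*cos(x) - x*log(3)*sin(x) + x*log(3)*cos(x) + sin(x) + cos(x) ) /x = sqrt(2)*log(3*x)*sin(x + pi/4) + C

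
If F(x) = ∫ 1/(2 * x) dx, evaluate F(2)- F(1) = log(2)/2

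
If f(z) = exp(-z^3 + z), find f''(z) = 9*z^4*exp(-z^3 + z) - 6*z^2*exp(-z^3 + z) - 6*z*exp(-z^3 + z) + exp(-z^3 + z)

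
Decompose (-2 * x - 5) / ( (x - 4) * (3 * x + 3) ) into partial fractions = 1/(5*(x + 1)) - 13/(15*(x - 4))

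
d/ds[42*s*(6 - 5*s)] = 252 - 420*s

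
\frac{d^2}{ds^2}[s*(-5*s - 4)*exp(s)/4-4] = -5*s^2*exp(s)/4 - 6*s*exp(s) - 9*exp(s)/2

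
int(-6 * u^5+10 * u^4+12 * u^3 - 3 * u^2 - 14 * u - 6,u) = -u^6 + 2*u^5 + 3*u^4 - u^3 - 7*u^2 - 6*u + C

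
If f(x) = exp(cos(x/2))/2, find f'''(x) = (sin(x/2) + 6*sin(x) + sin(3*x/2))*exp(cos(x/2))/64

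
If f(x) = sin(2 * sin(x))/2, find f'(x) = cos(x)*cos(2*sin(x))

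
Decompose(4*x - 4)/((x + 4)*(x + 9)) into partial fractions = 8/(x + 9) - 4/(x + 4)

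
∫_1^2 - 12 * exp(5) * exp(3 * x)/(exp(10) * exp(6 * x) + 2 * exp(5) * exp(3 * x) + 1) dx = -4*exp(-8)/(exp(-8) + 1) + 4*exp(-11)/(exp(-11) + 1)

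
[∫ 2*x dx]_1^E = -1 + exp(2)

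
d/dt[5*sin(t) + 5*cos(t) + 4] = -5*sin(t) + 5*cos(t)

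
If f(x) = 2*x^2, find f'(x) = 4*x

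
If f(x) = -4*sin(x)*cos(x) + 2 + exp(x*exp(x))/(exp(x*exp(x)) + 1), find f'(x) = (x*exp(x)*exp(x*exp(x)) + exp(x)*exp(x*exp(x)) + 8*exp(2*x*exp(x))*sin(x)^2 - 4*exp(2*x*exp(x)) + 16*exp(x*exp(x))*sin(x)^2 - 8*exp(x*exp(x)) + 8*sin(x)^2 - 4)/(exp(2*x*exp(x)) + 2*exp(x*exp(x)) + 1)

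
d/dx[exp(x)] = exp(x)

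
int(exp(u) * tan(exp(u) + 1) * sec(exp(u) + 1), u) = sec(exp(u) + 1) + C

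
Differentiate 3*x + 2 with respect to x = 3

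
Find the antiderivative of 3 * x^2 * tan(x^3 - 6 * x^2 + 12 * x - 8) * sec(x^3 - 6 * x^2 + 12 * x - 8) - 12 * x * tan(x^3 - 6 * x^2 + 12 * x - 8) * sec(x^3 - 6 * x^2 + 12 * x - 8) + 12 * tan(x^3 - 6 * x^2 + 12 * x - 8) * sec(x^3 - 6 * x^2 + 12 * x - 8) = sec((x - 2)^3) + C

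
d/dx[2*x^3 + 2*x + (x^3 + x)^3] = 9*x^8 + 21*x^6 + 15*x^4 + 9*x^2 + 2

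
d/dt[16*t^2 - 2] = 32*t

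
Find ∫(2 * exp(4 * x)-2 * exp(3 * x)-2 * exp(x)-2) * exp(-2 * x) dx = (-(1 - exp(x))*exp(x) - 1)^2*exp(-2*x) + C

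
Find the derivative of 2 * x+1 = 2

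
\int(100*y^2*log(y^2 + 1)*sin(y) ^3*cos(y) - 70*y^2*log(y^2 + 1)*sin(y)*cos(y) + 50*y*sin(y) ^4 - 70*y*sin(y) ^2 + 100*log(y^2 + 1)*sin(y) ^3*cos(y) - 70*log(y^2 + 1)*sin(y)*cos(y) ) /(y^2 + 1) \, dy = 5*(5*sin(y)^2 - 7)*log(y^2 + 1)*sin(y)^2 + C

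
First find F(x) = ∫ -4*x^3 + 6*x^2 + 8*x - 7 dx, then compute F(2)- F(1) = 4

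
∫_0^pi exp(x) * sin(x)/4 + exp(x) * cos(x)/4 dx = 0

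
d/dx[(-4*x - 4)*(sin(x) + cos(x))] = 4*x*sin(x) - 4*x*cos(x) - 8*cos(x)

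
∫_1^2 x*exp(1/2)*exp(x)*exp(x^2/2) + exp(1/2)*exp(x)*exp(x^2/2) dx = -exp(2) + exp(9/2)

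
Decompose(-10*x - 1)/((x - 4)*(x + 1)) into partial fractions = -9/(5*(x + 1)) - 41/(5*(x - 4))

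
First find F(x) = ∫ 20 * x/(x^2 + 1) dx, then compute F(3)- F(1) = -10*log(2) + 10*log(10)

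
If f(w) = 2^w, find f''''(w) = 2^w*log(2)^4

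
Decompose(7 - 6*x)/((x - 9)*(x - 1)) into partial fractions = -1/(8*(x - 1)) - 47/(8*(x - 9))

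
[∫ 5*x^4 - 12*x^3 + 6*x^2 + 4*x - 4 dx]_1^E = 2 + (1 + (-1 + E)^2)*(-exp(2) - 2*E + exp(3))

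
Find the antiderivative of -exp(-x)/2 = exp(-x)/2 + C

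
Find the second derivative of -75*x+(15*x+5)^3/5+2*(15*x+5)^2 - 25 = 4050*x + 2250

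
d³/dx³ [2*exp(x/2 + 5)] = exp(x/2 + 5)/4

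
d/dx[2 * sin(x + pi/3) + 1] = 2*cos(x + pi/3)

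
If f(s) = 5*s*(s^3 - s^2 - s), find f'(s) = 20*s^3 - 15*s^2 - 10*s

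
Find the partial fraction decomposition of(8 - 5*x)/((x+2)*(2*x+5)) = -41/(2*x + 5) + 18/(x + 2)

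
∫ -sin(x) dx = cos(x) + C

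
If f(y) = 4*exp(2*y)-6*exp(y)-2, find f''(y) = 16*exp(2*y) - 6*exp(y)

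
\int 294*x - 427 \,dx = 147*x^2 - 427*x + C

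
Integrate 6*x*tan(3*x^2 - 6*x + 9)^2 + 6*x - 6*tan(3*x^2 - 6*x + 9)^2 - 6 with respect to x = tan(3*(x - 1)^2 + 6) + C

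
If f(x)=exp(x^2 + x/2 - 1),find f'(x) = 2*x*exp(x^2 + x/2 - 1) + exp(x^2 + x/2 - 1)/2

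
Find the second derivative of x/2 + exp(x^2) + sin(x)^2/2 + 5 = 4*x^2*exp(x^2) + 2*exp(x^2) + cos(2*x)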